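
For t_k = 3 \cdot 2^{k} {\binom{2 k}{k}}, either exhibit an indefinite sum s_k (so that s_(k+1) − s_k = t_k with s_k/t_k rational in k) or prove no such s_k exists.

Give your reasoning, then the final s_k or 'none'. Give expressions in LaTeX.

not Gosper-summable; s_k does not exist

t_(k+1)/t_k = 4*(2*k + 1)/(k + 1).
Factor: A=8*k + 4; B=k + 1; C=1.
Set up (8*k + 4)·f(k+1) − (k)·f(k) − (1) = 0.
From deg A=1, deg B=1, deg C=0: d=-1.
Negative degree bound (-1): no f exists, t_k not Gosper-summable.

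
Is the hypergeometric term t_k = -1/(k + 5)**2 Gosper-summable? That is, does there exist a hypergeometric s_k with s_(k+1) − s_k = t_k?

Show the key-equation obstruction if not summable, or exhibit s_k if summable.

No — key equation has no polynomial f.

Compute t_(k+1)/t_k: get (k + 5)**2/(k + 6)**2.
Take A(k)=k**2 + 10*k + 25, B(k)=k**2 + 12*k + 36, C(k)=1.
Need (k**2 + 10*k + 25)·f(k+1) − (k**2 + 10*k + 25)·f(k) = 1.
From deg A=2, deg B=2, deg C=0: d=0.
Put f(k) = c0: A·f(k+1) − B(k−1)·f(k) − C = -1; need -1 = 0 — inconsistent ⇒ no f, not summable.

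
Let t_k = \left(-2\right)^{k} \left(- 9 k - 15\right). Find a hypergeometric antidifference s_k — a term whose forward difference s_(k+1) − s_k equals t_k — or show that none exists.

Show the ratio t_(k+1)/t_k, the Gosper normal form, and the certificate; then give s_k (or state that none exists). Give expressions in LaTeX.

Step 1: r(k) = 2*(-3*k - 8)/(3*k + 5).
Normal form (A,B,C) = (-2, 1, k + 5/3).
Need (-2)·f(k+1) − (1)·f(k) = k + 5/3.
Degrees (0,0,1) ⇒ d ≤ 1.
A polynomial solution: f(k) = -(k + 1)/3.
Certificate R = B(k−1)f/C = -(k + 1)/(3*k + 5) gives s_k = 3*(-2)**k*(k + 1).
s_(k+1) − s_k = (-2)**k*(-9*k - 15) = t_k.

s_k = 3 \left(-2\right)^{k} \left(k + 1\right)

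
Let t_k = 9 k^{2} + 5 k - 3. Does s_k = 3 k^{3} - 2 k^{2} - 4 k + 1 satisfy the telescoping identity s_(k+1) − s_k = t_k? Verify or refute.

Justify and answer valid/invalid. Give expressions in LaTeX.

Valid: the claim telescopes to t_k.

s_(k+1) = 3*k**3 + 7*k**2 + k - 2
s_(k+1) − s_k = 9*k**2 + 5*k - 3
(s_(k+1) − s_k) − t_k = 0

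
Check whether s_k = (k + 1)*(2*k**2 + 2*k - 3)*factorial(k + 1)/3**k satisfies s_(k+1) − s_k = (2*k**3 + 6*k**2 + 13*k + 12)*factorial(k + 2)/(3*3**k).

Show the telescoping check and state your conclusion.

s_(k+1) = (k + 2)*(2*k**2 + 6*k + 1)*factorial(k + 2)/(3*3**k)
s_(k+1) − s_k = (2*k**4 + 8*k**3 + 21*k**2 + 31*k + 13)*factorial(k + 1)/(3*3**k)
(s_(k+1) − s_k) − t_k = -(2*k**3 + 4*k**2 + 7*k + 11)*factorial(k + 1)/(3*3**k)

Invalid: residual -(2*k**3 + 4*k**2 + 7*k + 11)*factorial(k + 1)/(3*3**k) ≠ 0.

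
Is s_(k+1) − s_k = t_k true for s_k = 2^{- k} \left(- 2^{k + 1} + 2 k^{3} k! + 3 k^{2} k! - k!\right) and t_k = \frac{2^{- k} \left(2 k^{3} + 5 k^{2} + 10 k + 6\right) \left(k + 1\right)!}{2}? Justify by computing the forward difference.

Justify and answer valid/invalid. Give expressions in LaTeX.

valid (s_(k+1) − s_k reduces to t_k)

s_(k+1) = (-4*2**k + 2*k**4*factorial(k) + 11*k**3*factorial(k) + 21*k**2*factorial(k) + 16*k*factorial(k) + 4*factorial(k))/(2*2**k)
s_(k+1) − s_k = (2*k**3 + 5*k**2 + 10*k + 6)*factorial(k + 1)/(2*2**k)
(s_(k+1) − s_k) − t_k = 0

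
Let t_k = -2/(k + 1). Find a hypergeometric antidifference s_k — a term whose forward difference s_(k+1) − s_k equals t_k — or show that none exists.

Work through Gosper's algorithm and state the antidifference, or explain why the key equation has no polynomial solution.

none — t_k is not Gosper-summable

Compute t_(k+1)/t_k: get (k + 1)/(k + 2).
So A=k + 1 and B=k + 2, with C=1.
f must satisfy (k + 1)·f(k+1) − (k + 1)·f(k) = 1.
Bound: deg f ≤ 0.
Generic f = c0 gives residual -1; -1 = 0 cannot hold, so t_k is not Gosper-summable.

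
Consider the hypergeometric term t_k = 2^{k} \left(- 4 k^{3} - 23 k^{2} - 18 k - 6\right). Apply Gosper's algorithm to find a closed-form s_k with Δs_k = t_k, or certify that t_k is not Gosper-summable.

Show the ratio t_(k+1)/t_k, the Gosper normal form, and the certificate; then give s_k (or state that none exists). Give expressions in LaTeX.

s_k = 2^{k} \left(- 4 k^{3} + k^{2} + 2 k - 4\right)

Step 1: r(k) = 2*(4*k**3 + 35*k**2 + 76*k + 51)/(4*k**3 + 23*k**2 + 18*k + 6).
So A=2 and B=1, with C=k**3 + 23*k**2/4 + 9*k/2 + 3/2.
Need (2)·f(k+1) − (1)·f(k) = k**3 + 23*k**2/4 + 9*k/2 + 3/2.
deg f ≤ 3 (via 0,0,3).
Solve for f: f(k) = (4*k**3 - k**2 - 2*k + 4)/4 (degree 3 ≤ 3).
R(k) = B(k−1)·f(k)/C(k) = (4*k**3 - k**2 - 2*k + 4)/(4*k**3 + 23*k**2 + 18*k + 6); s_k = R·t_k = 2**k*(-4*k**3 + k**2 + 2*k - 4).
s_(k+1) − s_k = 2**k*(-4*k**3 - 23*k**2 - 18*k - 6) = t_k.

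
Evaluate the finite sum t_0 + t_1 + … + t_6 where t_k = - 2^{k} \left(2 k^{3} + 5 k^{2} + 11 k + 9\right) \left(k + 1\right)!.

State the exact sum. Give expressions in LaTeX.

Σ = -232243197

r(k) = 2*(2*k**4 + 15*k**3 + 49*k**2 + 81*k + 54)/(2*k**3 + 5*k**2 + 11*k + 9) after simplifying.
Normal form (A,B,C) = (2*k + 4, 1, k**3 + 5*k**2/2 + 11*k/2 + 9/2).
Key eq: (2*k + 4)·f(k+1) = (1)·f(k) + (k**3 + 5*k**2/2 + 11*k/2 + 9/2).
Degrees (1,0,3) ⇒ d ≤ 2.
Match coefficients ⇒ f(k) = (k**2 - k + 3)/2.
So s_k = (B(k−1)f/C)·t_k = ((k**2 - k + 3)/(2*k**3 + 5*k**2 + 11*k + 9))·t_k = -2**k*(k**2 - k + 3)*factorial(k + 1).
Δs = -2**k*(2*k**3 + 5*k**2 + 11*k + 9)*factorial(k + 1), as required.
Telescoping: Σ = s_(7) − s_(0) = -232243200 − (-3) = -232243197.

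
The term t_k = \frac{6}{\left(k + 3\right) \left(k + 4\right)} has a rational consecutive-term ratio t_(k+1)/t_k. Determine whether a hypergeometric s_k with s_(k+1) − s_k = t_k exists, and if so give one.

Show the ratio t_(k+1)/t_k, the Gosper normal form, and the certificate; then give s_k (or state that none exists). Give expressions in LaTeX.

r(k) = (k + 3)/(k + 5) after simplifying.
Normal form (A,B,C) = (k + 3, k + 5, 1).
Solve (k + 3)·f(k+1) − (k + 4)·f(k) = 1.
From deg A=1, deg B=1, deg C=0: d=1.
Coefficient equations give f(k) = k/3.
Then R = B(k−1)f/C = k*(k + 4)/3, so s_k = R(k)·t_k = 2*k/(k + 3).
Δs = 6/(k**2 + 7*k + 12), as required.

s_k = \frac{2 k}{k + 3}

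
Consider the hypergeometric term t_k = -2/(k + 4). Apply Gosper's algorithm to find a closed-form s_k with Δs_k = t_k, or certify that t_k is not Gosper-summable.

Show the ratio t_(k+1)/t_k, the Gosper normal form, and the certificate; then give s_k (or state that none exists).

The ratio is (k + 4)/(k + 5).
Normal form (A,B,C) = (k + 4, k + 5, 1).
f must satisfy (k + 4)·f(k+1) − (k + 4)·f(k) = 1.
deg f ≤ 0 (via 1,1,0).
Generic f = c0 gives residual -1; -1 = 0 cannot hold, so t_k is not Gosper-summable.

no hypergeometric antidifference exists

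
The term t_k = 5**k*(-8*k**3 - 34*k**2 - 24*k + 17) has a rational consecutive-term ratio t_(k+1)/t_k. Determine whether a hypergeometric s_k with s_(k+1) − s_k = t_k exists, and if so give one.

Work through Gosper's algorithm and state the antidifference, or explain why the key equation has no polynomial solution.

s_k = 5**k*(-2*k**3 - k**2 + 4*k + 3)

Compute t_(k+1)/t_k: get 5*(8*k**3 + 58*k**2 + 116*k + 49)/(8*k**3 + 34*k**2 + 24*k - 17).
Factor: A=5; B=1; C=k**3 + 17*k**2/4 + 3*k - 17/8.
f must satisfy (5)·f(k+1) − (1)·f(k) = k**3 + 17*k**2/4 + 3*k - 17/8.
deg f ≤ 3 (via 0,0,3).
Match coefficients ⇒ f(k) = (k + 1)**2*(2*k - 3)/8.
Certificate R = B(k−1)f/C = (k + 1)**2*(2*k - 3)/(8*k**3 + 34*k**2 + 24*k - 17) gives s_k = 5**k*(-2*k**3 - k**2 + 4*k + 3).
Verify: 5**k*(-8*k**3 - 34*k**2 - 24*k + 17) matches t_k.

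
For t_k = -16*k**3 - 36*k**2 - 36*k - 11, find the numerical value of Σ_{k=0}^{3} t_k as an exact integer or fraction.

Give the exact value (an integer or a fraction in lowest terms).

The ratio is (16*k**3 + 84*k**2 + 156*k + 99)/(16*k**3 + 36*k**2 + 36*k + 11).
Gosper form: A/B · C(k+1)/C(k) with A=1, B=1, C=k**3 + 9*k**2/4 + 9*k/4 + 11/16.
f must satisfy (1)·f(k+1) − (1)·f(k) = k**3 + 9*k**2/4 + 9*k/4 + 11/16.
d = 4 from the (0,0,3) case.
Solving with deg f ≤ 4: f(k) = k*(4*k**3 + 4*k**2 + 4*k - 1)/16.
So s_k = (B(k−1)f/C)·t_k = (k*(4*k**3 + 4*k**2 + 4*k - 1)/((2*k + 1)*(8*k**2 + 14*k + 11)))·t_k = k*(-4*k**3 - 4*k**2 - 4*k + 1).
s_(k+1) − s_k = -16*k**3 - 36*k**2 - 36*k - 11 = t_k.
Telescoping: Σ = s_(4) − s_(0) = -1340 − (0) = -1340.

Σ = -1340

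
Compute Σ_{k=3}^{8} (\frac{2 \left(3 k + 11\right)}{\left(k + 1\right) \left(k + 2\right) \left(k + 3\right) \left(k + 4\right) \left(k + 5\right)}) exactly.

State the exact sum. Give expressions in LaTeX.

Σ = 129/10010

Ratio r(k) = (k + 1)*(3*k + 14)/((k + 6)*(3*k + 11)).
A = k + 1, B = k + 6, C = k + 11/3.
Need (k + 1)·f(k+1) − (k + 5)·f(k) = k + 11/3.
d = 4 from the (1,1,1) case.
A polynomial solution: f(k) = k*(k + 3)*(k**2 + 7*k + 14)/24.
R(k) = B(k−1)·f(k)/C(k) = k*(k + 3)*(k + 5)*(k**2 + 7*k + 14)/(8*(3*k + 11)); s_k = R·t_k = k*(k**2 + 7*k + 14)/(4*(k**3 + 7*k**2 + 14*k + 8)).
Δs = 2*(3*k + 11)/(k**5 + 15*k**4 + 85*k**3 + 225*k**2 + 274*k + 120), as required.
Evaluate s at k=9 and k=3: 711/2860 and 33/140; difference 129/10010.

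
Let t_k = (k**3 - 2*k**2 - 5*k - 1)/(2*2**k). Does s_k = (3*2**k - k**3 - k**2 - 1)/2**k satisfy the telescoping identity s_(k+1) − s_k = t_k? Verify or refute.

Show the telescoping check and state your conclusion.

valid (s_(k+1) − s_k reduces to t_k)

s_(k+1) = (6*2**k - (k + 1)**3 - (k + 1)**2 - 1)/(2*2**k)
s_(k+1) − s_k = (k**3 - 2*k**2 - 5*k - 1)/(2*2**k)
(s_(k+1) − s_k) − t_k = 0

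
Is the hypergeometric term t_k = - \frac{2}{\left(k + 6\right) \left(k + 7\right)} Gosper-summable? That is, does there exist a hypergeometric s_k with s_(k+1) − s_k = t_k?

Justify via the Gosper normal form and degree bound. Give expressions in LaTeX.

Ratio r(k) = (k + 6)/(k + 8).
Normal form (A,B,C) = (k + 6, k + 8, 1).
Key eq: (k + 6)·f(k+1) = (k + 7)·f(k) + (1).
d = 1 from the (1,1,0) case.
Coefficient equations give f(k) = k/6.
Get s_k = R·t_k = -k/(3*k + 18) with R(k) = B(k−1)f(k)/C(k) = k*(k + 7)/6.
s_(k+1) − s_k = -2/(k**2 + 13*k + 42) = t_k.

Yes. s_k = - \frac{k}{3 k + 18}.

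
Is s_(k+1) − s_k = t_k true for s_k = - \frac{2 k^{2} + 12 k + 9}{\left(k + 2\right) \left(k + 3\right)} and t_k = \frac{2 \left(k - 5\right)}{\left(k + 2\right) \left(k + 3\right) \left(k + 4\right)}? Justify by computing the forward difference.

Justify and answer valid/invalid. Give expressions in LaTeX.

s_(k+1) = (-12*k - 2*(k + 1)**2 - 21)/((k + 3)*(k + 4))
s_(k+1) − s_k = 2*(k - 5)/(k**3 + 9*k**2 + 26*k + 24)
(s_(k+1) − s_k) − t_k = 0

valid (s_(k+1) − s_k reduces to t_k)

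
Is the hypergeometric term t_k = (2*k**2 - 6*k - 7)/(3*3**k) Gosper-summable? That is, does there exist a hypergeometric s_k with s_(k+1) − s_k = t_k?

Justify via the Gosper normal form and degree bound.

Step 1: r(k) = (2*k**2 - 2*k - 11)/(3*(2*k**2 - 6*k - 7)).
Normal form (A,B,C) = (1/3, 1, k**2 - 3*k - 7/2).
Set up (1/3)·f(k+1) − (1)·f(k) − (k**2 - 3*k - 7/2) = 0.
deg f ≤ 2 (via 0,0,2).
A polynomial solution: f(k) = -3*(k**2 - 2*k - 4)/2.
Get s_k = R·t_k = (-k**2 + 2*k + 4)/3**k with R(k) = B(k−1)f(k)/C(k) = -3*(k**2 - 2*k - 4)/(2*k**2 - 6*k - 7).
Check: Δs_k = (2*k**2 - 6*k - 7)/(3*3**k). ✓

Yes. s_k = (-k**2 + 2*k + 4)/3**k.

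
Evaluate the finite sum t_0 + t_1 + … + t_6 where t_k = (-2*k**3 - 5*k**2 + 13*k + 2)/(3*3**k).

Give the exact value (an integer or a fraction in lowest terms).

Σ = -1654/2187

Ratio r(k) = (2*k**3 + 11*k**2 + 3*k - 8)/(3*(2*k**3 + 5*k**2 - 13*k - 2)).
Gosper form: A/B · C(k+1)/C(k) with A=1/3, B=1, C=k**3 + 5*k**2/2 - 13*k/2 - 1.
Key eq: (1/3)·f(k+1) = (1)·f(k) + (k**3 + 5*k**2/2 - 13*k/2 - 1).
Degrees (0,0,3) ⇒ d ≤ 3.
A polynomial solution: f(k) = -3*(k**3 + 4*k**2 - k + 1)/2.
So s_k = (B(k−1)f/C)·t_k = (-3*(k**3 + 4*k**2 - k + 1)/(2*k**3 + 5*k**2 - 13*k - 2))·t_k = (k**3 + 4*k**2 - k + 1)/3**k.
Verify: (-2*k**3 - 5*k**2 + 13*k + 2)/(3*3**k) matches t_k.
Sum = s_(7) − s_(0); s_(7) = 533/2187, s_(0) = 1 ⇒ -1654/2187.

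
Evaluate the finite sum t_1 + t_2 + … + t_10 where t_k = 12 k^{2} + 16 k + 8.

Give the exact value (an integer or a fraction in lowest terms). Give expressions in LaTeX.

Σ = 5580

r(k) = (3*k**2 + 10*k + 9)/(3*k**2 + 4*k + 2) after simplifying.
Gosper form: A/B · C(k+1)/C(k) with A=1, B=1, C=k**2 + 4*k/3 + 2/3.
Need (1)·f(k+1) − (1)·f(k) = k**2 + 4*k/3 + 2/3.
Degrees (0,0,2) ⇒ d ≤ 3.
Coefficient equations give f(k) = k*(2*k**2 + k + 1)/6.
Certificate R = B(k−1)f/C = k*(2*k**2 + k + 1)/(2*(3*k**2 + 4*k + 2)) gives s_k = 2*k*(2*k**2 + k + 1).
Check: Δs_k = 12*k**2 + 16*k + 8. ✓
Σ_(k=1)^(10) t_k = s_(11) − s_(1) = 5588 − (8) = 5580.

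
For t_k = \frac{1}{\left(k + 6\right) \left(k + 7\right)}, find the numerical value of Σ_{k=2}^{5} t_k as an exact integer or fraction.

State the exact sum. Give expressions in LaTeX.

The ratio is (k + 6)/(k + 8).
Gosper form: A/B · C(k+1)/C(k) with A=k + 6, B=k + 8, C=1.
Solve (k + 6)·f(k+1) − (k + 7)·f(k) = 1.
d = 1 from the (1,1,0) case.
Match coefficients ⇒ f(k) = k/6.
Certificate R = B(k−1)f/C = k*(k + 7)/6 gives s_k = k/(6*(k + 6)).
s_(k+1) − s_k = 1/(k**2 + 13*k + 42) = t_k.
Sum = s_(6) − s_(2); s_(6) = 1/12, s_(2) = 1/24 ⇒ 1/24.

Σ = 1/24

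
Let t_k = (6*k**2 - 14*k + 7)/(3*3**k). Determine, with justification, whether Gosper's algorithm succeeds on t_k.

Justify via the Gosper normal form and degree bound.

t_(k+1)/t_k = (6*k**2 - 2*k - 1)/(3*(6*k**2 - 14*k + 7)).
A = 1/3, B = 1, C = k**2 - 7*k/3 + 7/6.
Need (1/3)·f(k+1) − (1)·f(k) = k**2 - 7*k/3 + 7/6.
d = 2 from the (0,0,2) case.
A polynomial solution: f(k) = -(3*k**2 - 4*k + 3)/2.
Certificate R = B(k−1)f/C = -3*(3*k**2 - 4*k + 3)/(6*k**2 - 14*k + 7) gives s_k = (-3*k**2 + 4*k - 3)/3**k.
Verify: (6*k**2 - 14*k + 7)/(3*3**k) matches t_k.

Yes. s_k = (-3*k**2 + 4*k - 3)/3**k.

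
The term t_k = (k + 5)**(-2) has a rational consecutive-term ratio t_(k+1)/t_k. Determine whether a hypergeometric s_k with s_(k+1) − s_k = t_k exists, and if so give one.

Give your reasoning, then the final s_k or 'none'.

t_(k+1)/t_k = (k + 5)**2/(k + 6)**2.
So A=k**2 + 10*k + 25 and B=k**2 + 12*k + 36, with C=1.
Need (k**2 + 10*k + 25)·f(k+1) − (k**2 + 10*k + 25)·f(k) = 1.
deg f ≤ 0 (via 2,2,0).
Generic f = c0 gives residual -1; -1 = 0 cannot hold, so t_k is not Gosper-summable.

none — t_k is not Gosper-summable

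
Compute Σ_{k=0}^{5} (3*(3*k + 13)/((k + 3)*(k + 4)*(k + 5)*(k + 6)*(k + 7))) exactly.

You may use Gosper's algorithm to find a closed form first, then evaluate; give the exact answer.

r(k) = (k + 3)*(3*k + 16)/((k + 8)*(3*k + 13)) after simplifying.
Gosper form: A/B · C(k+1)/C(k) with A=k + 3, B=k + 8, C=k + 13/3.
f must satisfy (k + 3)·f(k+1) − (k + 7)·f(k) = k + 13/3.
From deg A=1, deg B=1, deg C=1: d=4.
Match coefficients ⇒ f(k) = k*(k + 4)*(k**2 + 14*k + 63)/270.
Get s_k = R·t_k = k*(k**2 + 14*k + 63)/(30*(k**3 + 14*k**2 + 63*k + 90)) with R(k) = B(k−1)f(k)/C(k) = k*(k + 4)*(k + 7)*(k**2 + 14*k + 63)/(90*(3*k + 13)).
Δs = 3*(3*k + 13)/(k**5 + 25*k**4 + 245*k**3 + 1175*k**2 + 2754*k + 2520), as required.
Sum = s_(6) − s_(0); s_(6) = 61/1980, s_(0) = 0 ⇒ 61/1980.

Σ = 61/1980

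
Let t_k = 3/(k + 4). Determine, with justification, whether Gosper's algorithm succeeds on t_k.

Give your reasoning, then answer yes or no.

No — t_k has no hypergeometric antidifference.

The ratio is (k + 4)/(k + 5).
Take A(k)=k + 4, B(k)=k + 5, C(k)=1.
Set up (k + 4)·f(k+1) − (k + 4)·f(k) − (1) = 0.
d = 0 from the (1,1,0) case.
Put f(k) = c0: A·f(k+1) − B(k−1)·f(k) − C = -1; need -1 = 0 — inconsistent ⇒ no f, not summable.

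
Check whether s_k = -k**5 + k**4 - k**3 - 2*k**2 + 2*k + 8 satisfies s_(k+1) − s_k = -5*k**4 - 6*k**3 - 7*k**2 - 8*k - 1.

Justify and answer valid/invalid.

s_(k+1) = -k**5 - 4*k**4 - 7*k**3 - 9*k**2 - 6*k + 7
s_(k+1) − s_k = -5*k**4 - 6*k**3 - 7*k**2 - 8*k - 1
(s_(k+1) − s_k) − t_k = 0

valid; difference matches t_k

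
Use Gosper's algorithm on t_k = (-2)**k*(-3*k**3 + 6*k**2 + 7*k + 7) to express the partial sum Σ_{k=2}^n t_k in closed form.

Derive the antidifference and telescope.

S(n) = -2*(-2)**n*n**3 + 2*(-2)**n*n**2 + 8*(-2)**n*n + 6*(-2)**n + 28

Compute t_(k+1)/t_k: get 2*(-3*k**3 - 3*k**2 + 10*k + 17)/(3*k**3 - 6*k**2 - 7*k - 7).
Normal form (A,B,C) = (-2, 1, k**3 - 2*k**2 - 7*k/3 - 7/3).
Set up (-2)·f(k+1) − (1)·f(k) − (k**3 - 2*k**2 - 7*k/3 - 7/3) = 0.
Bound: deg f ≤ 3.
Solving with deg f ≤ 3: f(k) = -(k**3 - 4*k**2 + k - 1)/3.
So s_k = (B(k−1)f/C)·t_k = (-(k**3 - 4*k**2 + k - 1)/(3*k**3 - 6*k**2 - 7*k - 7))·t_k = (-2)**k*(k**3 - 4*k**2 + k - 1).
Check: Δs_k = (-2)**k*(-3*k**3 + 6*k**2 + 7*k + 7). ✓
Telescope: S(n) = s_(n+1) − s_(2) = (-2)**(n + 1)*(n**3 - n**2 - 4*n - 3) − (-28) = -2*(-2)**n*n**3 + 2*(-2)**n*n**2 + 8*(-2)**n*n + 6*(-2)**n + 28.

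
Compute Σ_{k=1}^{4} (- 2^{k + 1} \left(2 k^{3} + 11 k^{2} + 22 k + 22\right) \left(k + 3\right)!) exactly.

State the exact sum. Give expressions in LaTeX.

Σ = -69672672

Ratio r(k) = 2*(2*k**4 + 25*k**3 + 118*k**2 + 257*k + 228)/(2*k**3 + 11*k**2 + 22*k + 22).
So A=2*k + 8 and B=1, with C=k**3 + 11*k**2/2 + 11*k + 11.
Set up (2*k + 8)·f(k+1) − (1)·f(k) − (k**3 + 11*k**2/2 + 11*k + 11) = 0.
d = 2 from the (1,0,3) case.
Coefficient equations give f(k) = (k**2 + 2)/2.
So s_k = (B(k−1)f/C)·t_k = ((k**2 + 2)/(2*k**3 + 11*k**2 + 22*k + 22))·t_k = -2**(k + 1)*(k**2 + 2)*factorial(k + 3).
Check: Δs_k = -2**(k + 1)*(2*k**3 + 11*k**2 + 22*k + 22)*factorial(k + 3). ✓
Sum = s_(5) − s_(1); s_(5) = -69672960, s_(1) = -288 ⇒ -69672672.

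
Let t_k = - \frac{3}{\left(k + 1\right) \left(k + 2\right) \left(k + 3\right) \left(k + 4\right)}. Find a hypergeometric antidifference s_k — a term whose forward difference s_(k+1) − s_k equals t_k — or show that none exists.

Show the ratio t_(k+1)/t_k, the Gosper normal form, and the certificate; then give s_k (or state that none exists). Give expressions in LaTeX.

s_k = \frac{k \left(- k^{2} - 6 k - 11\right)}{6 \left(k + 1\right) \left(k + 2\right) \left(k + 3\right)}

Compute t_(k+1)/t_k: get (k + 1)/(k + 5).
Factor: A=k + 1; B=k + 5; C=1.
Key eq: (k + 1)·f(k+1) = (k + 4)·f(k) + (1).
Bound: deg f ≤ 3.
Coefficient equations give f(k) = k*(k**2 + 6*k + 11)/18.
So s_k = (B(k−1)f/C)·t_k = (k*(k + 4)*(k**2 + 6*k + 11)/18)·t_k = k*(-k**2 - 6*k - 11)/(6*(k + 1)*(k + 2)*(k + 3)).
Check: Δs_k = -3/(k**4 + 10*k**3 + 35*k**2 + 50*k + 24). ✓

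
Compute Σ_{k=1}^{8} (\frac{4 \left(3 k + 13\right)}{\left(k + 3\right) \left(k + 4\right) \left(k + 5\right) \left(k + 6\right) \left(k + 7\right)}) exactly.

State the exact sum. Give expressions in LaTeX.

Σ = 1/45

r(k) = (k + 3)*(3*k + 16)/((k + 8)*(3*k + 13)) after simplifying.
So A=k + 3 and B=k + 8, with C=k + 13/3.
f must satisfy (k + 3)·f(k+1) − (k + 7)·f(k) = k + 13/3.
d = 4 from the (1,1,1) case.
A polynomial solution: f(k) = k*(k + 4)*(k**2 + 14*k + 63)/270.
So s_k = (B(k−1)f/C)·t_k = (k*(k + 4)*(k + 7)*(k**2 + 14*k + 63)/(90*(3*k + 13)))·t_k = 2*k*(k**2 + 14*k + 63)/(45*(k**3 + 14*k**2 + 63*k + 90)).
Verify: 4*(3*k + 13)/(k**5 + 25*k**4 + 245*k**3 + 1175*k**2 + 2754*k + 2520) matches t_k.
Σ_(k=1)^(8) t_k = s_(9) − s_(1) = 3/70 − (13/630) = 1/45.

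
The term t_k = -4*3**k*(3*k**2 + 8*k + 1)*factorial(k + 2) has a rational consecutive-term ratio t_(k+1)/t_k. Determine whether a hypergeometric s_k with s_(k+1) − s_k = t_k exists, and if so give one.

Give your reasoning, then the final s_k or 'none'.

s_k = -4*3**k*(k - 1)*factorial(k + 2)

Step 1: r(k) = 3*(3*k**3 + 23*k**2 + 54*k + 36)/(3*k**2 + 8*k + 1).
A = 3*k + 9, B = 1, C = k**2 + 8*k/3 + 1/3.
f must satisfy (3*k + 9)·f(k+1) − (1)·f(k) = k**2 + 8*k/3 + 1/3.
Bound: deg f ≤ 1.
Solving with deg f ≤ 1: f(k) = (k - 1)/3.
Certificate R = B(k−1)f/C = (k - 1)/(3*k**2 + 8*k + 1) gives s_k = -4*3**k*(k - 1)*factorial(k + 2).
s_(k+1) − s_k = -4*3**k*(3*k**2 + 8*k + 1)*factorial(k + 2) = t_k.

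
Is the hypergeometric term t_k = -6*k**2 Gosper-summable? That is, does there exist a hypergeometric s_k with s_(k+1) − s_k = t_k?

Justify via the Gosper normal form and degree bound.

Yes. s_k = k*(-2*k**2 + 3*k - 1).

r(k) = (k + 1)**2/k**2 after simplifying.
Factor: A=1; B=1; C=k**2.
Key eq: (1)·f(k+1) = (1)·f(k) + (k**2).
Bound: deg f ≤ 3.
Solve for f: f(k) = k*(k - 1)*(2*k - 1)/6 (degree 3 ≤ 3).
R(k) = B(k−1)·f(k)/C(k) = (k - 1)*(2*k - 1)/(6*k); s_k = R·t_k = k*(-2*k**2 + 3*k - 1).
s_(k+1) − s_k = -6*k**2 = t_k.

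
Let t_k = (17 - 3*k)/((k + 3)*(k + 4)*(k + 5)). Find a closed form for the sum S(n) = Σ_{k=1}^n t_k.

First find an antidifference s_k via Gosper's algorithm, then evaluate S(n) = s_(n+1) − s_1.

The ratio is (k + 3)*(3*k - 14)/((k + 6)*(3*k - 17)).
Factor: A=k + 3; B=k + 6; C=k - 17/3.
Key eq: (k + 3)·f(k+1) = (k + 5)·f(k) + (k - 17/3).
Degrees (1,1,1) ⇒ d ≤ 2.
Solve for f: f(k) = -k*(k + 16)/9 (degree 2 ≤ 2).
Then R = B(k−1)f/C = -k*(k + 5)*(k + 16)/(3*(3*k - 17)), so s_k = R(k)·t_k = k*(k + 16)/(3*(k + 3)*(k + 4)).
Check: Δs_k = (17 - 3*k)/(k**3 + 12*k**2 + 47*k + 60). ✓
Evaluate: s_(n+1) = (n**2 + 18*n + 17)/(3*(n**2 + 9*n + 20)); subtract s_(1) = 17/60 ⇒ S(n) = n*(n + 69)/(20*(n**2 + 9*n + 20)).

S(n) = n*(n + 69)/(20*(n**2 + 9*n + 20))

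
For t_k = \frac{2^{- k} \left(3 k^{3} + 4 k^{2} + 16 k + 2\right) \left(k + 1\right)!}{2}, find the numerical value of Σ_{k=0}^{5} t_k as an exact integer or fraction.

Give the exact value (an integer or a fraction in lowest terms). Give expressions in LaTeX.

Step 1: r(k) = (3*k**4 + 19*k**3 + 59*k**2 + 91*k + 50)/(2*(3*k**3 + 4*k**2 + 16*k + 2)).
So A=k/2 + 1 and B=1, with C=k**3 + 4*k**2/3 + 16*k/3 + 2/3.
Solve (k/2 + 1)·f(k+1) − (1)·f(k) = k**3 + 4*k**2/3 + 16*k/3 + 2/3.
From deg A=1, deg B=0, deg C=3: d=2.
Match coefficients ⇒ f(k) = 2*(3*k**2 - 2*k + 3)/3.
R(k) = B(k−1)·f(k)/C(k) = 2*(3*k**2 - 2*k + 3)/(3*k**3 + 4*k**2 + 16*k + 2); s_k = R·t_k = (3*k**2 - 2*k + 3)*factorial(k + 1)/2**k.
Check: Δs_k = (3*k**3 + 4*k**2 + 16*k + 2)*factorial(k + 1)/(2*2**k). ✓
Sum = s_(6) − s_(0); s_(6) = 31185/4, s_(0) = 3 ⇒ 31173/4.

Σ = 31173/4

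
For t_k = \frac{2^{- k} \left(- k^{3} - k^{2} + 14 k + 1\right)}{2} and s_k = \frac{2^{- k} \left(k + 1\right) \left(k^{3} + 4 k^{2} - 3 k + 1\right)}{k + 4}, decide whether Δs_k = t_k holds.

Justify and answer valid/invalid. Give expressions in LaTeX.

Invalid: residual \frac{3 \cdot 2^{- k} \left(k^{4} + 7 k^{3} - 2 k^{2} - 63 k - 2\right)}{2 \left(k^{2} + 9 k + 20\right)} ≠ 0.

s_(k+1) = (k**4 + 9*k**3 + 22*k**2 + 19*k + 6)/(2*2**k*(k + 5))
s_(k+1) − s_k = (-k**5 - 7*k**4 + 6*k**3 + 101*k**2 + 100*k + 14)/(2*2**k*(k**2 + 9*k + 20))
(s_(k+1) − s_k) − t_k = 3*(k**4 + 7*k**3 - 2*k**2 - 63*k - 2)/(2*2**k*(k**2 + 9*k + 20))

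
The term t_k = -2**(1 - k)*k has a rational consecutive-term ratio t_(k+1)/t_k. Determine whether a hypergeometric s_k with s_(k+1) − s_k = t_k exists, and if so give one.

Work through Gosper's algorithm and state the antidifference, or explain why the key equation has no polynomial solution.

Step 1: r(k) = (k + 1)/(2*k).
Take A(k)=1/2, B(k)=1, C(k)=k.
Set up (1/2)·f(k+1) − (1)·f(k) − (k) = 0.
Bound: deg f ≤ 1.
Solving with deg f ≤ 1: f(k) = -2*(k + 1).
Get s_k = R·t_k = 2**(2 - k)*(k + 1) with R(k) = B(k−1)f(k)/C(k) = -2*(k + 1)/k.
s_(k+1) − s_k = -2**(1 - k)*k = t_k.

s_k = 2**(2 - k)*(k + 1)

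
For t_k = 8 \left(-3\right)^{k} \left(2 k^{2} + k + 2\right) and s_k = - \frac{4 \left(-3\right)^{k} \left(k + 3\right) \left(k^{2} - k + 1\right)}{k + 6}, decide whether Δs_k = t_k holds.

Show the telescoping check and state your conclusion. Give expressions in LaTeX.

Invalid: residual \frac{\left(-3\right)^{k + 1} \left(16 k^{3} + 108 k^{2} + 60 k + 100\right)}{k^{2} + 13 k + 42} ≠ 0.

s_(k+1) = 4*(-3)**(k + 1)*(k + 4)*(k - (k + 1)**2)/(k + 7)
s_(k+1) − s_k = (-3)**k*(16*k**4 + 168*k**3 + 468*k**2 + 364*k + 372)/(k**2 + 13*k + 42)
(s_(k+1) − s_k) − t_k = (-3)**(k + 1)*(16*k**3 + 108*k**2 + 60*k + 100)/(k**2 + 13*k + 42)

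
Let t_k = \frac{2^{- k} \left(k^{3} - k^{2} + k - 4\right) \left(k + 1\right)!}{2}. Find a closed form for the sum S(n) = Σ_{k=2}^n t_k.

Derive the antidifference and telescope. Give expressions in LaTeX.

r(k) = (k + 2)*(k + (k + 1)**3 - (k + 1)**2 - 3)/(2*(k**3 - k**2 + k - 4)) after simplifying.
So A=k/2 + 1 and B=1, with C=k**3 - k**2 + k - 4.
Key eq: (k/2 + 1)·f(k+1) = (1)·f(k) + (k**3 - k**2 + k - 4).
deg f ≤ 2 (via 1,0,3).
Match coefficients ⇒ f(k) = 2*(k**2 - 3*k - 1).
Then R = B(k−1)f/C = 2*(k**2 - 3*k - 1)/(k**3 - k**2 + k - 4), so s_k = R(k)·t_k = (k**2 - 3*k - 1)*factorial(k + 1)/2**k.
Δs = (k**3 - k**2 + k - 4)*factorial(k + 1)/(2*2**k), as required.
Evaluate: s_(n+1) = 2**(-n - 1)*(n**2 - n - 3)*factorial(n + 2); subtract s_(2) = -9/2 ⇒ S(n) = 2**(-n - 1)*(9*2**n + n**4*factorial(n) + 2*n**3*factorial(n) - 4*n**2*factorial(n) - 11*n*factorial(n) - 6*factorial(n)).

S(n) = 2^{- n - 1} \left(9 \cdot 2^{n} + n^{4} n! + 2 n^{3} n! - 4 n^{2} n! - 11 n n! - 6 n!\right)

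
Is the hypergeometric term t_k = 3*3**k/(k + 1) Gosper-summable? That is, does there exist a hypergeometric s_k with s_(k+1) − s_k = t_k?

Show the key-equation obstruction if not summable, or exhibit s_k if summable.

No. Not Gosper-summable.

t_(k+1)/t_k = 3*(k + 1)/(k + 2).
Take A(k)=3*k + 3, B(k)=k + 2, C(k)=1.
Key eq: (3*k + 3)·f(k+1) = (k + 1)·f(k) + (1).
d = -1 from the (1,1,0) case.
Negative degree bound (-1): no f exists, t_k not Gosper-summable.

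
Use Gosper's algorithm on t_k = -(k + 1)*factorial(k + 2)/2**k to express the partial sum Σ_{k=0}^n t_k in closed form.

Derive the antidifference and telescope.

S(n) = 4 - factorial(n + 3)/2**n

Ratio r(k) = (k + 2)*(k + 3)/(2*(k + 1)).
Normal form (A,B,C) = (k/2 + 3/2, 1, k + 1).
Key eq: (k/2 + 3/2)·f(k+1) = (1)·f(k) + (k + 1).
deg f ≤ 0 (via 1,0,1).
Coefficient equations give f(k) = 2.
Get s_k = R·t_k = -2**(1 - k)*factorial(k + 2) with R(k) = B(k−1)f(k)/C(k) = 2/(k + 1).
Δs = -(k + 1)*factorial(k + 2)/2**k, as required.
Evaluate: s_(n+1) = -factorial(n + 3)/2**n; subtract s_(0) = -4 ⇒ S(n) = 4 - factorial(n + 3)/2**n.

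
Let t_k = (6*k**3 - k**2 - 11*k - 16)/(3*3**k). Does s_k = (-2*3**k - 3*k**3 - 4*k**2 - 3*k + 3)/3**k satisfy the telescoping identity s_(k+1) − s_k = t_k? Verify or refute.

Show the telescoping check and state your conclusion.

s_(k+1) = (-6*3**k - 3*k**3 - 13*k**2 - 20*k - 7)/(3*3**k)
s_(k+1) − s_k = (6*k**3 - k**2 - 11*k - 16)/(3*3**k)
(s_(k+1) − s_k) − t_k = 0

valid (s_(k+1) − s_k reduces to t_k)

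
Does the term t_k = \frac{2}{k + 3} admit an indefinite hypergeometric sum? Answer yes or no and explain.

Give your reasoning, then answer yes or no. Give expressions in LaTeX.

r(k) = (k + 3)/(k + 4) after simplifying.
So A=k + 3 and B=k + 4, with C=1.
f must satisfy (k + 3)·f(k+1) − (k + 3)·f(k) = 1.
Bound: deg f ≤ 0.
Write f(k) = c0. Then LHS − RHS = -1, requiring -1 = 0: contradictory. No certificate.

No — t_k has no hypergeometric antidifference.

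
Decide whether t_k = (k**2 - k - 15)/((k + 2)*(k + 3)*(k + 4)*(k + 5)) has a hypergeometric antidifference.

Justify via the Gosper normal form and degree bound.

t_(k+1)/t_k = (k + 2)*(k - (k + 1)**2 + 16)/((k + 6)*(-k**2 + k + 15)).
So A=k + 2 and B=k + 6, with C=k**2 - k - 15.
Set up (k + 2)·f(k+1) − (k + 5)·f(k) − (k**2 - k - 15) = 0.
From deg A=1, deg B=1, deg C=2: d=3.
Coefficient equations give f(k) = -k*(k + 3)*(k + 14)/8.
R(k) = B(k−1)·f(k)/C(k) = -k*(k + 3)*(k + 5)*(k + 14)/(8*(k**2 - k - 15)); s_k = R·t_k = k*(-k - 14)/(8*(k**2 + 6*k + 8)).
Δs = (k**2 - k - 15)/(k**4 + 14*k**3 + 71*k**2 + 154*k + 120), as required.

Yes. s_k = k*(-k - 14)/(8*(k**2 + 6*k + 8)).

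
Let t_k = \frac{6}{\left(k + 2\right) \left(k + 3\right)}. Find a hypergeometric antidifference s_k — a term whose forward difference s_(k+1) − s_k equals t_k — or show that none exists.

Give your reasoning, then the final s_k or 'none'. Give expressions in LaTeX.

s_k = \frac{3 k}{k + 2}

r(k) = (k + 2)/(k + 4) after simplifying.
Factor: A=k + 2; B=k + 4; C=1.
Solve (k + 2)·f(k+1) − (k + 3)·f(k) = 1.
deg f ≤ 1 (via 1,1,0).
Solve for f: f(k) = k/2 (degree 1 ≤ 1).
So s_k = (B(k−1)f/C)·t_k = (k*(k + 3)/2)·t_k = 3*k/(k + 2).
Verify: 6/(k**2 + 5*k + 6) matches t_k.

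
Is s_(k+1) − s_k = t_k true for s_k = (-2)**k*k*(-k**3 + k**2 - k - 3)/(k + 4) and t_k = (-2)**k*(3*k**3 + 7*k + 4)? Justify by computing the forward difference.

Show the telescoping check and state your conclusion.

s_(k+1) = 2*(-2)**k*(k + 1)*(k + (k + 1)**3 - (k + 1)**2 + 4)/(k + 5)
s_(k+1) − s_k = (-2)**k*(3*k**5 + 18*k**4 + 28*k**3 + 52*k**2 + 71*k + 32)/(k**2 + 9*k + 20)
(s_(k+1) − s_k) − t_k = (-2)**k*(-9*k**4 - 39*k**3 - 15*k**2 - 105*k - 48)/(k**2 + 9*k + 20)

Invalid: residual (-2)**k*(-9*k**4 - 39*k**3 - 15*k**2 - 105*k - 48)/(k**2 + 9*k + 20) ≠ 0.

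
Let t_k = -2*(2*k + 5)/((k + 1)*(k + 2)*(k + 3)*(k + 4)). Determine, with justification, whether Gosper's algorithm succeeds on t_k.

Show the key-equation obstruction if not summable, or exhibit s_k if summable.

t_(k+1)/t_k = (k + 1)*(2*k + 7)/((k + 5)*(2*k + 5)).
Take A(k)=k + 1, B(k)=k + 5, C(k)=k + 5/2.
Set up (k + 1)·f(k+1) − (k + 4)·f(k) − (k + 5/2) = 0.
d = 3 from the (1,1,1) case.
Solving with deg f ≤ 3: f(k) = k*(k + 2)*(k + 4)/6.
So s_k = (B(k−1)f/C)·t_k = (k*(k + 2)*(k + 4)**2/(3*(2*k + 5)))·t_k = 2*k*(-k - 4)/(3*(k**2 + 4*k + 3)).
s_(k+1) − s_k = 2*(-2*k - 5)/(k**4 + 10*k**3 + 35*k**2 + 50*k + 24) = t_k.

Yes. s_k = 2*k*(-k - 4)/(3*(k**2 + 4*k + 3)).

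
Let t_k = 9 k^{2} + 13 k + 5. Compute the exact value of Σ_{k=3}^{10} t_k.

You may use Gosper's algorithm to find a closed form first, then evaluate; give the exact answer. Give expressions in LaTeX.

The ratio is (9*k**2 + 31*k + 27)/(9*k**2 + 13*k + 5).
So A=1 and B=1, with C=k**2 + 13*k/9 + 5/9.
Set up (1)·f(k+1) − (1)·f(k) − (k**2 + 13*k/9 + 5/9) = 0.
deg f ≤ 3 (via 0,0,2).
Solving with deg f ≤ 3: f(k) = k**2*(3*k + 2)/9.
R(k) = B(k−1)·f(k)/C(k) = k**2*(3*k + 2)/(9*k**2 + 13*k + 5); s_k = R·t_k = k**2*(3*k + 2).
Verify: 9*k**2 + 13*k + 5 matches t_k.
Sum = s_(11) − s_(3); s_(11) = 4235, s_(3) = 99 ⇒ 4136.

Σ = 4136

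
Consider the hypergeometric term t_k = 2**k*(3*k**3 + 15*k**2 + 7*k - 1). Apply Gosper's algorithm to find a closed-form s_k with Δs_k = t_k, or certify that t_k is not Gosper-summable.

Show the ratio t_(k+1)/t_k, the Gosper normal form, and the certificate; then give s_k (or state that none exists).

s_k = 2**k*(3*k**3 - 3*k**2 + k - 3)

The ratio is 2*(3*k**3 + 24*k**2 + 46*k + 24)/(3*k**3 + 15*k**2 + 7*k - 1).
A = 2, B = 1, C = k**3 + 5*k**2 + 7*k/3 - 1/3.
f must satisfy (2)·f(k+1) − (1)·f(k) = k**3 + 5*k**2 + 7*k/3 - 1/3.
d = 3 from the (0,0,3) case.
Coefficient equations give f(k) = (3*k**3 - 3*k**2 + k - 3)/3.
Certificate R = B(k−1)f/C = (3*k**3 - 3*k**2 + k - 3)/(3*k**3 + 15*k**2 + 7*k - 1) gives s_k = 2**k*(3*k**3 - 3*k**2 + k - 3).
Verify: 2**k*(3*k**3 + 15*k**2 + 7*k - 1) matches t_k.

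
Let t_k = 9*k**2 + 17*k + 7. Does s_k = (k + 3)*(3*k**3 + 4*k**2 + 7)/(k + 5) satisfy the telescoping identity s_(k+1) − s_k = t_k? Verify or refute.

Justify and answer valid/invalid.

Invalid: residual 4*(-3*k**3 - 29*k**2 - 46*k - 14)/(k**2 + 11*k + 30) ≠ 0.

s_(k+1) = (k + 4)*(3*(k + 1)**3 + 4*(k + 1)**2 + 7)/(k + 6)
s_(k+1) − s_k = (9*k**4 + 104*k**3 + 348*k**2 + 403*k + 154)/(k**2 + 11*k + 30)
(s_(k+1) − s_k) − t_k = 4*(-3*k**3 - 29*k**2 - 46*k - 14)/(k**2 + 11*k + 30)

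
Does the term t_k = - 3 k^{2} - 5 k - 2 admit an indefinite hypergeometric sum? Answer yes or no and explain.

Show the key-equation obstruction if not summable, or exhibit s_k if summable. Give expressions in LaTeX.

Yes. s_k = k^{2} \left(- k - 1\right).

t_(k+1)/t_k = (3*k**2 + 11*k + 10)/(3*k**2 + 5*k + 2).
Take A(k)=1, B(k)=1, C(k)=k**2 + 5*k/3 + 2/3.
Need (1)·f(k+1) − (1)·f(k) = k**2 + 5*k/3 + 2/3.
From deg A=0, deg B=0, deg C=2: d=3.
Match coefficients ⇒ f(k) = k**2*(k + 1)/3.
R(k) = B(k−1)·f(k)/C(k) = k**2/(3*k + 2); s_k = R·t_k = k**2*(-k - 1).
Δs = -3*k**2 - 5*k - 2, as required.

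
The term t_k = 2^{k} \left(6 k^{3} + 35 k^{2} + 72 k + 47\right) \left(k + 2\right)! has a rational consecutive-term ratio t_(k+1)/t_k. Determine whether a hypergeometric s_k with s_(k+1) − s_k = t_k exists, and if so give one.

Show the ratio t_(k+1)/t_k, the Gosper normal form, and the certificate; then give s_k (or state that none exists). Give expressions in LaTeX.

Ratio r(k) = 2*(6*k**4 + 71*k**3 + 319*k**2 + 640*k + 480)/(6*k**3 + 35*k**2 + 72*k + 47).
Factor: A=2*k + 6; B=1; C=k**3 + 35*k**2/6 + 12*k + 47/6.
Solve (2*k + 6)·f(k+1) − (1)·f(k) = k**3 + 35*k**2/6 + 12*k + 47/6.
d = 2 from the (1,0,3) case.
Match coefficients ⇒ f(k) = (k + 1)*(3*k + 1)/6.
Certificate R = B(k−1)f/C = (k + 1)*(3*k + 1)/(6*k**3 + 35*k**2 + 72*k + 47) gives s_k = 2**k*(k + 1)*(3*k + 1)*factorial(k + 2).
Verify: 2**k*(6*k**3 + 35*k**2 + 72*k + 47)*factorial(k + 2) matches t_k.

s_k = 2^{k} \left(k + 1\right) \left(3 k + 1\right) \left(k + 2\right)!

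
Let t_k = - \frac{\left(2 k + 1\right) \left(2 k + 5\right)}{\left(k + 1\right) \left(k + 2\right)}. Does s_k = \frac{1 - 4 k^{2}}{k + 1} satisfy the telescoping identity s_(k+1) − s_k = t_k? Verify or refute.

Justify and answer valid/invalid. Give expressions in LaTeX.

s_(k+1) = (1 - 4*(k + 1)**2)/(k + 2)
s_(k+1) − s_k = (-4*k**2 - 12*k - 5)/(k**2 + 3*k + 2)
(s_(k+1) − s_k) − t_k = 0

Valid: the claim telescopes to t_k.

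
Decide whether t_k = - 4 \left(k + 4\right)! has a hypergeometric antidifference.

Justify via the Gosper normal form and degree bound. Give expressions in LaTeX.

No — negative degree bound, so no certificate f.

Step 1: r(k) = k + 5.
A = k + 5, B = 1, C = 1.
f must satisfy (k + 5)·f(k+1) − (1)·f(k) = 1.
d = -1 from the (1,0,0) case.
Negative degree bound (-1): no f exists, t_k not Gosper-summable.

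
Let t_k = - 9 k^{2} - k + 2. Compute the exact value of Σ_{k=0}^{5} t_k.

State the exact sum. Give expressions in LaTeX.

Σ = -498

r(k) = (k + 9*(k + 1)**2 - 1)/(9*k**2 + k - 2) after simplifying.
Gosper form: A/B · C(k+1)/C(k) with A=1, B=1, C=k**2 + k/9 - 2/9.
f must satisfy (1)·f(k+1) − (1)·f(k) = k**2 + k/9 - 2/9.
Bound: deg f ≤ 3.
Solve for f: f(k) = k*(3*k**2 - 4*k - 1)/9 (degree 3 ≤ 3).
Certificate R = B(k−1)f/C = k*(3*k**2 - 4*k - 1)/(9*k**2 + k - 2) gives s_k = k*(-3*k**2 + 4*k + 1).
Δs = -9*k**2 - k + 2, as required.
Evaluate s at k=6 and k=0: -498 and 0; difference -498.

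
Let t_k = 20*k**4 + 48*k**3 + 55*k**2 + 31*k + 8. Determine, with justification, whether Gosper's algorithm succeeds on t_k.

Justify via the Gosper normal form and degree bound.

t_(k+1)/t_k = (20*k**4 + 128*k**3 + 319*k**2 + 365*k + 162)/(20*k**4 + 48*k**3 + 55*k**2 + 31*k + 8).
Factor: A=1; B=1; C=k**4 + 12*k**3/5 + 11*k**2/4 + 31*k/20 + 2/5.
f must satisfy (1)·f(k+1) − (1)·f(k) = k**4 + 12*k**3/5 + 11*k**2/4 + 31*k/20 + 2/5.
Degrees (0,0,4) ⇒ d ≤ 5.
Solve for f: f(k) = k*(4*k**4 + 2*k**3 + k**2 + 1)/20 (degree 5 ≤ 5).
Get s_k = R·t_k = 4*k**5 + 2*k**4 + k**3 + k with R(k) = B(k−1)f(k)/C(k) = k*(4*k**4 + 2*k**3 + k**2 + 1)/(20*k**4 + 48*k**3 + 55*k**2 + 31*k + 8).
s_(k+1) − s_k = 20*k**4 + 48*k**3 + 55*k**2 + 31*k + 8 = t_k.

Yes. s_k = 4*k**5 + 2*k**4 + k**3 + k.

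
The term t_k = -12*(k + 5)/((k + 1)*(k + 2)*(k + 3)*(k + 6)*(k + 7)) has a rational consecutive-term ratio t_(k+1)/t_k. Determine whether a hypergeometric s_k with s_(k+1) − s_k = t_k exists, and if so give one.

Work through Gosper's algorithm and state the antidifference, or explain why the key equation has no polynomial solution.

s_k = k*(-k**2 - 9*k - 20)/(3*(k**3 + 9*k**2 + 20*k + 12))

The ratio is (k + 1)*(k + 6)**2/((k + 4)*(k + 5)*(k + 8)).
So A=k + 1 and B=k + 8, with C=k**3 + 14*k**2 + 65*k + 100.
Solve (k + 1)·f(k+1) − (k + 7)·f(k) = k**3 + 14*k**2 + 65*k + 100.
Bound: deg f ≤ 6.
A polynomial solution: f(k) = k*(k + 3)*(k + 4)**2*(k + 5)**2/36.
Get s_k = R·t_k = k*(-k**2 - 9*k - 20)/(3*(k**3 + 9*k**2 + 20*k + 12)) with R(k) = B(k−1)f(k)/C(k) = k*(k + 3)*(k + 4)*(k + 7)/36.
Check: Δs_k = 12*(-k - 5)/(k**5 + 19*k**4 + 131*k**3 + 401*k**2 + 540*k + 252). ✓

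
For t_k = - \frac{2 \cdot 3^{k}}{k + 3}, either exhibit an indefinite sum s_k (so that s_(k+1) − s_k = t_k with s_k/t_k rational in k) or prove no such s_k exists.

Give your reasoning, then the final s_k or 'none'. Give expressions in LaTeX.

Compute t_(k+1)/t_k: get 3*(k + 3)/(k + 4).
A = 3*k + 9, B = k + 4, C = 1.
Set up (3*k + 9)·f(k+1) − (k + 3)·f(k) − (1) = 0.
Bound: deg f ≤ -1.
Negative degree bound (-1): no f exists, t_k not Gosper-summable.

not Gosper-summable; s_k does not exist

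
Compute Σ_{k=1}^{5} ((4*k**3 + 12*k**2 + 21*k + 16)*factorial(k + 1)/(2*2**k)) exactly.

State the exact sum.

Σ = 51955/4

t_(k+1)/t_k = (4*k**4 + 32*k**3 + 105*k**2 + 167*k + 106)/(2*(4*k**3 + 12*k**2 + 21*k + 16)).
Gosper form: A/B · C(k+1)/C(k) with A=k/2 + 1, B=1, C=k**3 + 3*k**2 + 21*k/4 + 4.
f must satisfy (k/2 + 1)·f(k+1) − (1)·f(k) = k**3 + 3*k**2 + 21*k/4 + 4.
Degrees (1,0,3) ⇒ d ≤ 2.
Solve for f: f(k) = (2*k - 1)*(2*k + 3)/2 (degree 2 ≤ 2).
Certificate R = B(k−1)f/C = 2*(2*k - 1)*(2*k + 3)/(4*k**3 + 12*k**2 + 21*k + 16) gives s_k = (2*k - 1)*(2*k + 3)*factorial(k + 1)/2**k.
Δs = (4*k**3 + 12*k**2 + 21*k + 16)*factorial(k + 1)/(2*2**k), as required.
Telescoping: Σ = s_(6) − s_(1) = 51975/4 − (5) = 51955/4.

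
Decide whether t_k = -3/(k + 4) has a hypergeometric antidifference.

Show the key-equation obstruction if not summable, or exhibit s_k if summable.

Step 1: r(k) = (k + 4)/(k + 5).
Gosper form: A/B · C(k+1)/C(k) with A=k + 4, B=k + 5, C=1.
Key eq: (k + 4)·f(k+1) = (k + 4)·f(k) + (1).
deg f ≤ 0 (via 1,1,0).
Write f(k) = c0. Then LHS − RHS = -1, requiring -1 = 0: contradictory. No certificate.

No — key equation has no polynomial f.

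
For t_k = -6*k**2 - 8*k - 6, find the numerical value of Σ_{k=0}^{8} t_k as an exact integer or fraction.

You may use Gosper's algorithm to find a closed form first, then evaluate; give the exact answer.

Step 1: r(k) = (3*k**2 + 10*k + 10)/(3*k**2 + 4*k + 3).
Factor: A=1; B=1; C=k**2 + 4*k/3 + 1.
Key eq: (1)·f(k+1) = (1)·f(k) + (k**2 + 4*k/3 + 1).
Degrees (0,0,2) ⇒ d ≤ 3.
Coefficient equations give f(k) = k*(2*k**2 + k + 3)/6.
R(k) = B(k−1)·f(k)/C(k) = k*(2*k**2 + k + 3)/(2*(3*k**2 + 4*k + 3)); s_k = R·t_k = k*(-2*k**2 - k - 3).
Verify: -6*k**2 - 8*k - 6 matches t_k.
Sum = s_(9) − s_(0); s_(9) = -1566, s_(0) = 0 ⇒ -1566.

Σ = -1566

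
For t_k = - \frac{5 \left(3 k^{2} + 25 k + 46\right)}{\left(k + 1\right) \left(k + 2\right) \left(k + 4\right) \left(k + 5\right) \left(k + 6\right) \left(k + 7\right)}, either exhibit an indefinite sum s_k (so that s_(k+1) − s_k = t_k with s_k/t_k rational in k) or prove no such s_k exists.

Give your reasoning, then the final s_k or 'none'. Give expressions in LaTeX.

Ratio r(k) = (k + 1)*(k + 4)*(25*k + 3*(k + 1)**2 + 71)/((k + 3)*(k + 8)*(3*k**2 + 25*k + 46)).
Normal form (A,B,C) = (k + 1, k + 8, k**3 + 34*k**2/3 + 121*k/3 + 46).
f must satisfy (k + 1)·f(k+1) − (k + 7)·f(k) = k**3 + 34*k**2/3 + 121*k/3 + 46.
Degrees (1,1,3) ⇒ d ≤ 6.
Match coefficients ⇒ f(k) = k*(k + 2)*(k + 3)*(k + 5)*(k**2 + 11*k + 34)/72.
So s_k = (B(k−1)f/C)·t_k = (k*(k + 2)*(k + 5)*(k + 7)*(k**2 + 11*k + 34)/(24*(3*k**2 + 25*k + 46)))·t_k = 5*k*(-k**2 - 11*k - 34)/(24*(k**3 + 11*k**2 + 34*k + 24)).
Δs = 5*(-3*k**2 - 25*k - 46)/(k**6 + 25*k**5 + 247*k**4 + 1219*k**3 + 3112*k**2 + 3796*k + 1680), as required.

s_k = \frac{5 k \left(- k^{2} - 11 k - 34\right)}{24 \left(k^{3} + 11 k^{2} + 34 k + 24\right)}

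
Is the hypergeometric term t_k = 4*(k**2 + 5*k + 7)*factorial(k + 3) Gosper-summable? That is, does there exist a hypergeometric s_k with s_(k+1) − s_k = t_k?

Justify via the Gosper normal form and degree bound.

Yes. s_k = 4*(k + 1)*factorial(k + 3).

t_(k+1)/t_k = (k + 4)*(5*k + (k + 1)**2 + 12)/(k**2 + 5*k + 7).
Gosper form: A/B · C(k+1)/C(k) with A=k + 4, B=1, C=k**2 + 5*k + 7.
Set up (k + 4)·f(k+1) − (1)·f(k) − (k**2 + 5*k + 7) = 0.
Degrees (1,0,2) ⇒ d ≤ 1.
A polynomial solution: f(k) = k + 1.
R(k) = B(k−1)·f(k)/C(k) = (k + 1)/(k**2 + 5*k + 7); s_k = R·t_k = 4*(k + 1)*factorial(k + 3).
Δs = 4*(k**2 + 5*k + 7)*factorial(k + 3), as required.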